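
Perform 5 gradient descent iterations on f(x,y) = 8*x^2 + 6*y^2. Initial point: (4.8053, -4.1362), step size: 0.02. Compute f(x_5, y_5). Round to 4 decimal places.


Gradient descent on f(x,y) = 8*x^2 + 6*y^2.
Starting point: (4.8053, -4.1362), alpha = 0.02
Step 1: grad_x = 2*8*4.8053 = 76.8848, grad_y = 2*6*-4.1362 = -49.6344
  x_1 = 4.8053 - 0.02*76.8848 = 3.2676
  y_1 = -4.1362 - 0.02*-49.6344 = -3.1435
Step 2: grad_x = 2*8*3.2676 = 52.2817, grad_y = 2*6*-3.1435 = -37.7221
  x_2 = 3.2676 - 0.02*52.2817 = 2.222
  y_2 = -3.1435 - 0.02*-37.7221 = -2.3891
Step 3: grad_x = 2*8*2.222 = 35.5515, grad_y = 2*6*-2.3891 = -28.6688
  x_3 = 2.222 - 0.02*35.5515 = 1.5109
  y_3 = -2.3891 - 0.02*-28.6688 = -1.8157
Step 4: grad_x = 2*8*1.5109 = 24.175, grad_y = 2*6*-1.8157 = -21.7883
  x_4 = 1.5109 - 0.02*24.175 = 1.0274
  y_4 = -1.8157 - 0.02*-21.7883 = -1.3799
Step 5: grad_x = 2*8*1.0274 = 16.439, grad_y = 2*6*-1.3799 = -16.5591
  x_5 = 1.0274 - 0.02*16.439 = 0.6987
  y_5 = -1.3799 - 0.02*-16.5591 = -1.0487
f(0.6987, -1.0487) = 8*0.6987^2 + 6*(-1.0487)^2 = 10.5042


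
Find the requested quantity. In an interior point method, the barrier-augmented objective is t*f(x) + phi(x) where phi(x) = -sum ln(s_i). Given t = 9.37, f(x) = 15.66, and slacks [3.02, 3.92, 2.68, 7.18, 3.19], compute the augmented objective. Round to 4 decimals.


Step 1: Compute log-barrier.
ln values: [1.1053, 1.3661, 0.9858, 1.9713, 1.16]
phi = -(1.1053 + 1.3661 + 0.9858 + 1.9713 + 1.16) = -6.5885
Step 2: Compute augmented objective.
t*f(x) = 9.37*15.66 = 146.7342
Total = 146.7342 - 6.5885 = 140.1457


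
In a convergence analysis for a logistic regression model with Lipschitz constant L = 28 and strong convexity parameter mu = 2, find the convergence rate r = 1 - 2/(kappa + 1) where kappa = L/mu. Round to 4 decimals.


Step 1: Compute the condition number.
kappa = L/mu = 28/2 = 14.0
Step 2: Compute the convergence rate.
r = 1 - 2/(kappa + 1) = 1 - 2*mu/(L + mu) = (L - mu)/(L + mu) = 26/30 = 0.8667


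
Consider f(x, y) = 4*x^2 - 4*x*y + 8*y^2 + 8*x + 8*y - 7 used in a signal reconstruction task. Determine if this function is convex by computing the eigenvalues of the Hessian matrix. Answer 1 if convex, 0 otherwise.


The Hessian of f(x,y) = 4*x^2 - 4*x*y + 8*y^2 + 8*x + 8*y - 7 is:
H = [[8, -4], [-4, 16]]
Trace = 8 + 16 = 24
Determinant = 8*16 - (-4)^2 = 112
Discriminant = (24)^2 - 4*112 = 128.0
Eigenvalues: lambda_1 = 6.3431, lambda_2 = 17.6569
The function is convex.

1


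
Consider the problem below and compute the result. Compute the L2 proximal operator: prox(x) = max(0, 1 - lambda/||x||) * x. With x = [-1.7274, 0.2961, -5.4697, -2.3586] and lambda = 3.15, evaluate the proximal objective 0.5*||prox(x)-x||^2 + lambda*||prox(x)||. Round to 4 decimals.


Step 1: Compute ||x||.
||x|| = 6.209
Step 2: Compute scaling factor.
scale = max(0, 1 - 3.15/6.209) = 0.4927
Step 3: prox(x) = [-0.851, 0.1459, -2.6948, -1.162]
||prox(x)|| = 3.059
Step 4: Proximal objective.
0.5*||prox-x||^2 = 4.9613
lambda*||prox|| = 9.6359
Total = 14.5972


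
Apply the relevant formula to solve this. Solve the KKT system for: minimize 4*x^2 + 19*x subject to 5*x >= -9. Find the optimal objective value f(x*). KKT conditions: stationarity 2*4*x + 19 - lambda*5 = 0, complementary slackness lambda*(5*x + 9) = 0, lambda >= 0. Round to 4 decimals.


Step 1: Try lambda = 0 (constraint inactive).
x_unc = -19/(2*4) = -2.375
Check: 5*-2.375 = -11.875 < -9 -- violated!
Step 2: Constraint must be active: 5*x = -9
x* = -9/5 = -1.8
lambda = (2*4*(-1.8) + 19)/5 = 0.92
Step 3: Compute optimal value.
f(x*) = 4*(-1.8)^2 + 19*(-1.8) = -21.24


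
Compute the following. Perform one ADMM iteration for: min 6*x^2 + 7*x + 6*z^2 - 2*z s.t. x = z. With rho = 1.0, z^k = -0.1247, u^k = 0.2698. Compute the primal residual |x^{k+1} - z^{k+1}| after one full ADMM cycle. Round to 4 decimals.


ADMM iteration with rho = 1.0, z^k = -0.1247, u^k = 0.2698
Step 1: x-update.
Minimize 6*x^2 + 7*x + (1.0/2)*(x + 0.1247 + 0.2698)^2
FOC: (2*6 + 1.0)*x = -7 + 1.0*(-0.1247 - 0.2698)
x^{k+1} = -0.5688
Step 2: z-update.
Minimize 6*z^2 - 2*z + (1.0/2)*(-0.5688 - z + 0.2698)^2
FOC: (2*6 + 1.0)*z = 2 + 1.0*(-0.5688 + 0.2698)
z^{k+1} = 0.1308
Step 3: u-update.
u^{k+1} = 0.2698 - 0.5688 - 0.1308 = -0.4299
Step 4: Primal residual = |-0.5688 - 0.1308| = 0.6997


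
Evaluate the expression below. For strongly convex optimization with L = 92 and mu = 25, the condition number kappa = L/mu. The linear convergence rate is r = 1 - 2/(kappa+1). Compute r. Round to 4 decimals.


Step 1: Compute the condition number.
kappa = L/mu = 92/25 = 3.68
Step 2: Compute the convergence rate.
r = 1 - 2/(kappa + 1) = 1 - 2*mu/(L + mu) = (L - mu)/(L + mu) = 67/117 = 0.5726


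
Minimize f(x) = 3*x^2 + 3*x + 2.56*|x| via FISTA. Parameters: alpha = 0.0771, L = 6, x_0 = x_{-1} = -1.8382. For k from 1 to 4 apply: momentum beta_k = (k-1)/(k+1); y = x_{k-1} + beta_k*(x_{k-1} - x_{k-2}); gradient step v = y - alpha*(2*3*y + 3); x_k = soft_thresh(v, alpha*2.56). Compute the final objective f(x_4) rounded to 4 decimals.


FISTA on f(x) = 3*x^2 + 3*x + 2.56*|x|
L = 6, alpha = 0.0771
Iteration 1: beta = 0.0, y = -1.8382 + 0.0*(-1.8382 + 1.8382) = -1.8382
  grad(y) = -8.0292, v = y - alpha*grad = -1.2191
  prox(v) = soft_thresh(-1.2191, 0.1974) = -1.0218
Iteration 2: beta = 0.3333, y = -1.0218 + 0.3333*(-1.0218 + 1.8382) = -0.7496
  grad(y) = -1.4978, v = y - alpha*grad = -0.6342
  prox(v) = soft_thresh(-0.6342, 0.1974) = -0.4368
Iteration 3: beta = 0.5, y = -0.4368 + 0.5*(-0.4368 + 1.0218) = -0.1443
  grad(y) = 2.1343, v = y - alpha*grad = -0.3088
  prox(v) = soft_thresh(-0.3088, 0.1974) = -0.1115
Iteration 4: beta = 0.6, y = -0.1115 + 0.6*(-0.1115 + 0.4368) = 0.0837
  grad(y) = 3.5024, v = y - alpha*grad = -0.1863
  prox(v) = soft_thresh(-0.1863, 0.1974) = 0.0
f(x_4) = 3*0.0^2 + 3*0.0 + 2.56*|0.0| = 0.0


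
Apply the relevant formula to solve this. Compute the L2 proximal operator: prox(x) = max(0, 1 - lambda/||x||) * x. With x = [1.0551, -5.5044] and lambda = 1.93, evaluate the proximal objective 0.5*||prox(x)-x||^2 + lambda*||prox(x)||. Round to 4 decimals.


Step 1: Compute ||x||.
||x|| = 5.6046
Step 2: Compute scaling factor.
scale = max(0, 1 - 1.93/5.6046) = 0.6556
Step 3: prox(x) = [0.6918, -3.6089]
||prox(x)|| = 3.6746
Step 4: Proximal objective.
0.5*||prox-x||^2 = 1.8625
lambda*||prox|| = 7.092
Total = 8.9544


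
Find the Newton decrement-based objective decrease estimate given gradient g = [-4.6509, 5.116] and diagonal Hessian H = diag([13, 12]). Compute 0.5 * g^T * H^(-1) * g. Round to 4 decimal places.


Step 1: H is diagonal, so H^(-1) * g = [-0.3578, 0.4263].
Step 2: g^T H^(-1) g = sum_i g_i^2 / H_ii
  = (-4.6509)^2/13 + (5.116)^2/12
  = 1.6639 + 2.1811 = 3.845
Step 3: Objective decrease = 0.5 * g^T H^(-1) g = 1.9225


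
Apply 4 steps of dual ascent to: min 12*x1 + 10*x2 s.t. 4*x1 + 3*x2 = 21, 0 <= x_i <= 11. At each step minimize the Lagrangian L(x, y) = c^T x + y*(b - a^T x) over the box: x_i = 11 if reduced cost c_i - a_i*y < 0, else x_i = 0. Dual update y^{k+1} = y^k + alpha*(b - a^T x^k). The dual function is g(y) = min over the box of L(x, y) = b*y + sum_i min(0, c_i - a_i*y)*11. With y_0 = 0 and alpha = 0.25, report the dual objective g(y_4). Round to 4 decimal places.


Dual ascent for LP: min 12*x1 + 10*x2, 4*x1 + 3*x2 = 21, 0 <= x_i <= 11
Step 1: y^k = 0.0, reduced costs: (12.0, 10.0)
  x^k = (0.0, 0.0), subgradient = b - a^T x = 21.0
  y^{k+1} = 0.0 + 0.25*21.0 = 5.25
Step 2: y^k = 5.25, reduced costs: (-9.0, -5.75)
  x^k = (11.0, 11.0), subgradient = b - a^T x = -56.0
  y^{k+1} = 5.25 + 0.25*-56.0 = -8.75
Step 3: y^k = -8.75, reduced costs: (47.0, 36.25)
  x^k = (0.0, 0.0), subgradient = b - a^T x = 21.0
  y^{k+1} = -8.75 + 0.25*21.0 = -3.5
Step 4: y^k = -3.5, reduced costs: (26.0, 20.5)
  x^k = (0.0, 0.0), subgradient = b - a^T x = 21.0
  y^{k+1} = -3.5 + 0.25*21.0 = 1.75
Dual objective at y_4 = 1.75: reduced costs (5.0, 4.75), box minimizer x = (0.0, 0.0)
g(y_4) = b*y + (c1 - a1*y)*x1 + (c2 - a2*y)*x2 = 21*1.75 + 5.0*0.0 + 4.75*0.0 = 36.75 + 0.0 + 0.0 = 36.75


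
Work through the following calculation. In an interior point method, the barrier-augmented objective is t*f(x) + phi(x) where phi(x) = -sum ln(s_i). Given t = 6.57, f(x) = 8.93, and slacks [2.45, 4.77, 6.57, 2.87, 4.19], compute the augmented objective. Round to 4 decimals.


Step 1: Compute log-barrier.
ln values: [0.8961, 1.5623, 1.8825, 1.0543, 1.4327]
phi = -(0.8961 + 1.5623 + 1.8825 + 1.0543 + 1.4327) = -6.828
Step 2: Compute augmented objective.
t*f(x) = 6.57*8.93 = 58.6701
Total = 58.6701 - 6.828 = 51.8421


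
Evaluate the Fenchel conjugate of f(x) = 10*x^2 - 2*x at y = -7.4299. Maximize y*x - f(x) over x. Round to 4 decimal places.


f*(y) = sup_x {y*x - a*x^2 - b*x} = sup_x {(y-b)*x - a*x^2}
FOC: (y - b) - 2a*x = 0 => x* = (y - b)/(2a)
x* = (-7.4299 + 2)/(2*10) = -0.2715
f*(-7.4299) = (y-b)^2/(4a) = (-7.4299 + 2)^2/(4*10)
= 29.4838/40 = 0.7371


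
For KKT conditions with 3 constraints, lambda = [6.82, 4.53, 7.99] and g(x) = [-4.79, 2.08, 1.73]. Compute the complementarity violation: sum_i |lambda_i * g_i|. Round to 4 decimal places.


KKT complementary slackness check:
lambda_1 * g_1 = 6.82 * -4.79 = -32.6678
lambda_2 * g_2 = 4.53 * 2.08 = 9.4224
lambda_3 * g_3 = 7.99 * 1.73 = 13.8227
Total violation = 32.6678 + 9.4224 + 13.8227 = 55.9129


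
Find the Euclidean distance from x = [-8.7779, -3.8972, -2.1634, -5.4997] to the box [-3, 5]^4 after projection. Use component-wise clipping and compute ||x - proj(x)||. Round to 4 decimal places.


Project each component onto [-3, 5].
clip(-8.7779) = -3.0, clip(-3.8972) = -3.0, clip(-2.1634) = -2.1634, clip(-5.4997) = -3.0
Projection = [-3.0, -3.0, -2.1634, -3.0]
Squared diffs: [33.3841, 0.805, 0.0, 6.2485]
Distance = sqrt(40.4376) = 6.3591


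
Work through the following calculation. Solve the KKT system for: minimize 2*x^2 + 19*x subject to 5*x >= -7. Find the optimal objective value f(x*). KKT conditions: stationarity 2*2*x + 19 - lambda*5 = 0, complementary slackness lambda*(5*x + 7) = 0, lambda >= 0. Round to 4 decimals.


Step 1: Try lambda = 0 (constraint inactive).
x_unc = -19/(2*2) = -4.75
Check: 5*-4.75 = -23.75 < -7 -- violated!
Step 2: Constraint must be active: 5*x = -7
x* = -7/5 = -1.4
lambda = (2*2*(-1.4) + 19)/5 = 2.68
Step 3: Compute optimal value.
f(x*) = 2*(-1.4)^2 + 19*(-1.4) = -22.68


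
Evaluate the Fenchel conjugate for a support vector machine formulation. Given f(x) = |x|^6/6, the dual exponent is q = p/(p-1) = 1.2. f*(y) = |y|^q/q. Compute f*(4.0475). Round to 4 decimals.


The conjugate exponent q satisfies 1/p + 1/q = 1.
p = 6, so q = 6/(6 - 1) = 1.2
|y|^q = 4.0475^1.2 = 5.3533
f*(4.0475) = 5.3533 / 1.2 = 4.4611


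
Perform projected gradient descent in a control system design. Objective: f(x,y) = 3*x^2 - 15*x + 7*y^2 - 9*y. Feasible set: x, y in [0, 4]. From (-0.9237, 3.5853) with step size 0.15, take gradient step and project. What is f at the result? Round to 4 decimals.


Step 1: Compute gradient at (-0.9237, 3.5853).
grad_x = 2*3*-0.9237 - 15 = -20.5422
grad_y = 2*7*3.5853 - 9 = 41.1942
Step 2: Gradient step.
x_raw = -0.9237 - 0.15*-20.5422 = 2.1576
y_raw = 3.5853 - 0.15*41.1942 = -2.5938
Step 3: Project onto [0, 4].
x_proj = clip(2.1576) = 2.1576
y_proj = clip(-2.5938) = 0.0
Step 4: Evaluate f.
f(2.1576, 0.0) = -18.3983


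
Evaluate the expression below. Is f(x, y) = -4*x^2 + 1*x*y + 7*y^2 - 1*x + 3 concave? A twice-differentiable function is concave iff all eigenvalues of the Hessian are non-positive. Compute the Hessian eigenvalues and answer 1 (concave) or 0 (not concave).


The Hessian of f(x,y) = -4*x^2 + 1*x*y + 7*y^2 - 1*x + 3 is:
H = [[-8, 1], [1, 14]]
Trace = -8 + 14 = 6
Determinant = -8*14 - (1)^2 = -113
Discriminant = (6)^2 - 4*-113 = 488.0
Eigenvalues: lambda_1 = -8.0454, lambda_2 = 14.0454
The function is not concave.

0


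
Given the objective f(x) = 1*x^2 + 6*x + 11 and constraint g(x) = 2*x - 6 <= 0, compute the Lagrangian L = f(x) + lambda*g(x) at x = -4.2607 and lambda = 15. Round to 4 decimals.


Step 1: Evaluate f(x).
f(-4.2607) = 1*(-4.2607)^2 + 6*(-4.2607) + 11 = 3.5894
Step 2: Evaluate g(x).
g(-4.2607) = 2*-4.2607 - 6 = -14.5214
Step 3: Compute Lagrangian.
L = 3.5894 + 15*-14.5214 = -214.2316


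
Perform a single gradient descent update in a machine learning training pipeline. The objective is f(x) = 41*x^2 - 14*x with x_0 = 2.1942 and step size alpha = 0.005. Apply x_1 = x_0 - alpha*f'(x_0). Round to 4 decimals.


We compute the gradient at x_0 and apply the update.
f'(x) = 82*x - 14
f'(2.1942) = 82*2.1942 - 14 = 165.9244
x_1 = 2.1942 - 0.005*165.9244 = 1.3646


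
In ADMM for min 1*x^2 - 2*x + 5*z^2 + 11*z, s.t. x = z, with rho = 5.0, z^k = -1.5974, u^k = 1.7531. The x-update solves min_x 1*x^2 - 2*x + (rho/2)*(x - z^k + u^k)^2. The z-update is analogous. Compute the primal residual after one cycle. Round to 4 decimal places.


ADMM iteration with rho = 5.0, z^k = -1.5974, u^k = 1.7531
Step 1: x-update.
Minimize 1*x^2 - 2*x + (5.0/2)*(x + 1.5974 + 1.7531)^2
FOC: (2*1 + 5.0)*x = 2 + 5.0*(-1.5974 - 1.7531)
x^{k+1} = -2.1075
Step 2: z-update.
Minimize 5*z^2 + 11*z + (5.0/2)*(-2.1075 - z + 1.7531)^2
FOC: (2*5 + 5.0)*z = -11 + 5.0*(-2.1075 + 1.7531)
z^{k+1} = -0.8515
Step 3: u-update.
u^{k+1} = 1.7531 - 2.1075 + 0.8515 = 0.4971
Step 4: Primal residual = |-2.1075 + 0.8515| = 1.256


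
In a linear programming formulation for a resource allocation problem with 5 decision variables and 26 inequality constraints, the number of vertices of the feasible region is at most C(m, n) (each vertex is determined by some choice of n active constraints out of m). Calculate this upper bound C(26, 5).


Each vertex corresponds to some choice of n active constraints out of m, so the number of vertices is at most C(m, n) = m! / (n!(m-n)!).
m = 26, n = 5
Numerator: 26 * 25 * 24 * 23 * 22
Denominator: 5! = 120
C(26, 5) = 65780


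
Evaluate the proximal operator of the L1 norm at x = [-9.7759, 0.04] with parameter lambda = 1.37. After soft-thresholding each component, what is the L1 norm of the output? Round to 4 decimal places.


Soft-thresholding with lambda = 1.37:
prox(-9.7759) = sign(-9.7759)*max(|-9.7759| - 1.37, 0) = -8.4059
prox(0.04) = sign(0.04)*max(|0.04| - 1.37, 0) = 0.0
prox(x) = [-8.4059, 0.0]
||prox(x)||_1 = 8.4059 + 0.0 = 8.4059


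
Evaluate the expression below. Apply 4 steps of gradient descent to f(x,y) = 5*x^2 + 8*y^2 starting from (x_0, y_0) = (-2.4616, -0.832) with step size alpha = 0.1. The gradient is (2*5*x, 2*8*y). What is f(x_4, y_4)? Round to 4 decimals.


Gradient descent on f(x,y) = 5*x^2 + 8*y^2.
Starting point: (-2.4616, -0.832), alpha = 0.1
Step 1: grad_x = 2*5*-2.4616 = -24.616, grad_y = 2*8*-0.832 = -13.312
  x_1 = -2.4616 - 0.1*-24.616 = 0.0
  y_1 = -0.832 - 0.1*-13.312 = 0.4992
Step 2: grad_x = 2*5*0.0 = 0.0, grad_y = 2*8*0.4992 = 7.9872
  x_2 = 0.0 - 0.1*0.0 = 0.0
  y_2 = 0.4992 - 0.1*7.9872 = -0.2995
Step 3: grad_x = 2*5*0.0 = 0.0, grad_y = 2*8*-0.2995 = -4.7923
  x_3 = 0.0 - 0.1*0.0 = 0.0
  y_3 = -0.2995 - 0.1*-4.7923 = 0.1797
Step 4: grad_x = 2*5*0.0 = 0.0, grad_y = 2*8*0.1797 = 2.8754
  x_4 = 0.0 - 0.1*0.0 = 0.0
  y_4 = 0.1797 - 0.1*2.8754 = -0.1078
f(0.0, -0.1078) = 5*0.0^2 + 8*(-0.1078)^2 = 0.093


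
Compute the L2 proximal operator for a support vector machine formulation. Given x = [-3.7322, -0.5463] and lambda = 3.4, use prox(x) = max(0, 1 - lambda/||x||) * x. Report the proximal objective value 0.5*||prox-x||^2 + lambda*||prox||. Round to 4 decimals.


Step 1: Compute ||x||.
||x|| = 3.772
Step 2: Compute scaling factor.
scale = max(0, 1 - 3.4/3.772) = 0.0986
Step 3: prox(x) = [-0.368, -0.0539]
||prox(x)|| = 0.372
Step 4: Proximal objective.
0.5*||prox-x||^2 = 5.78
lambda*||prox|| = 1.2648
Total = 7.0447


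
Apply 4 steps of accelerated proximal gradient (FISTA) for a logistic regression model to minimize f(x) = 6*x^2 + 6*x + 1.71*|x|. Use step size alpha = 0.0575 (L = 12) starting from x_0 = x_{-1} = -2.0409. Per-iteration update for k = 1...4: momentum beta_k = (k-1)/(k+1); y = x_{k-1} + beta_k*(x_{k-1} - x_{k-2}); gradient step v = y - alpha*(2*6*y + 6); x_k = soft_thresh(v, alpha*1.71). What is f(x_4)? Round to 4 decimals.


FISTA on f(x) = 6*x^2 + 6*x + 1.71*|x|
L = 12, alpha = 0.0575
Iteration 1: beta = 0.0, y = -2.0409 + 0.0*(-2.0409 + 2.0409) = -2.0409
  grad(y) = -18.4908, v = y - alpha*grad = -0.9777
  prox(v) = soft_thresh(-0.9777, 0.0983) = -0.8794
Iteration 2: beta = 0.3333, y = -0.8794 + 0.3333*(-0.8794 + 2.0409) = -0.4922
  grad(y) = 0.0939, v = y - alpha*grad = -0.4976
  prox(v) = soft_thresh(-0.4976, 0.0983) = -0.3992
Iteration 3: beta = 0.5, y = -0.3992 + 0.5*(-0.3992 + 0.8794) = -0.1592
  grad(y) = 4.0897, v = y - alpha*grad = -0.3944
  prox(v) = soft_thresh(-0.3944, 0.0983) = -0.296
Iteration 4: beta = 0.6, y = -0.296 + 0.6*(-0.296 + 0.3992) = -0.2341
  grad(y) = 3.1909, v = y - alpha*grad = -0.4176
  prox(v) = soft_thresh(-0.4176, 0.0983) = -0.3192
f(x_4) = 6*(-0.3192)^2 + 6*(-0.3192) + 1.71*|-0.3192| = -0.7581


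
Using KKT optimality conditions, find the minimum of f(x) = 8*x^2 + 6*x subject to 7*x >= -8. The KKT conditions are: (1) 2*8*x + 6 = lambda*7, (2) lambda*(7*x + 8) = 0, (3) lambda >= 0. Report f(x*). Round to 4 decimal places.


Step 1: Try lambda = 0 (constraint inactive).
Stationarity: 2*8*x + 6 = 0
x* = -6/(2*8) = -0.375
Check constraint: 7*-0.375 = -2.625 >= -8 -- satisfied.
Step 2: Compute optimal value.
f(x*) = 8*(-0.375)^2 + 6*(-0.375) = -1.125


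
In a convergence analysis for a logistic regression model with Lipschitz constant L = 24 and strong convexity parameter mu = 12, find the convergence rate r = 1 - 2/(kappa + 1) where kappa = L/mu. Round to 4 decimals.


Step 1: Compute the condition number.
kappa = L/mu = 24/12 = 2.0
Step 2: Compute the convergence rate.
r = 1 - 2/(kappa + 1) = 1 - 2*mu/(L + mu) = (L - mu)/(L + mu) = 12/36 = 0.3333


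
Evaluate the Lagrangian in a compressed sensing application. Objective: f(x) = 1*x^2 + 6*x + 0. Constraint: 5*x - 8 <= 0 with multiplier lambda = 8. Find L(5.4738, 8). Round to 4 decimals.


Step 1: Evaluate f(x).
f(5.4738) = 1*5.4738^2 + 6*5.4738 + 0 = 62.8053
Step 2: Evaluate g(x).
g(5.4738) = 5*5.4738 - 8 = 19.369
Step 3: Compute Lagrangian.
L = 62.8053 + 8*19.369 = 217.7573


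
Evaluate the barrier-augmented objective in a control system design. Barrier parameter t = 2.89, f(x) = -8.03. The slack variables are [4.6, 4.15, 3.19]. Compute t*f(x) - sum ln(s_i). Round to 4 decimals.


Step 1: Compute log-barrier.
ln values: [1.5261, 1.4231, 1.16]
phi = -(1.5261 + 1.4231 + 1.16) = -4.1092
Step 2: Compute augmented objective.
t*f(x) = 2.89*-8.03 = -23.2067
Total = -23.2067 - 4.1092 = -27.3159


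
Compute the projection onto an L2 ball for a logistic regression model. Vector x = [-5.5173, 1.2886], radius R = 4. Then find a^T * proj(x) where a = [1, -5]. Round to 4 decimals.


Step 1: Compute ||x|| (intermediates to 6 decimals).
||x|| = sqrt((-5.5173)^2 + 1.2886^2) = 5.665782
Step 2: Project.
Since ||x|| > R, scale = R/||x|| = 4/5.665782 = 0.705993, proj(x) = scale * x
proj(x) = [-3.895175, 0.909743]
Step 3: Dot product.
a^T * proj(x) = 1*(-3.895175) - 5*0.909743 = -8.4439


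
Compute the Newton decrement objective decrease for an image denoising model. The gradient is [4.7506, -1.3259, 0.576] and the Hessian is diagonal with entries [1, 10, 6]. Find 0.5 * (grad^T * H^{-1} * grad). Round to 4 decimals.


Step 1: H is diagonal, so H^(-1) * g = [4.7506, -0.1326, 0.096].
Step 2: g^T H^(-1) g = sum_i g_i^2 / H_ii
  = (4.7506)^2/1 + (-1.3259)^2/10 + (0.576)^2/6
  = 22.5682 + 0.1758 + 0.0553 = 22.7993
Step 3: Objective decrease = 0.5 * g^T H^(-1) g = 11.3996


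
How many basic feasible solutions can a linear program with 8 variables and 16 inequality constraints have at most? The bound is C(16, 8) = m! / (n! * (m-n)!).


Each vertex corresponds to some choice of n active constraints out of m, so the number of vertices is at most C(m, n) = m! / (n!(m-n)!).
m = 16, n = 8
Numerator: 16 * 15 * 14 * 13 * 12 * 11 * 10 * 9
Denominator: 8! = 40320
C(16, 8) = 12870


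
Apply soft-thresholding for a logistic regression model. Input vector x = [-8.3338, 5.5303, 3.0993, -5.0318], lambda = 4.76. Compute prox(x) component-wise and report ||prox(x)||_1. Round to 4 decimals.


Soft-thresholding with lambda = 4.76:
prox(-8.3338) = sign(-8.3338)*max(|-8.3338| - 4.76, 0) = -3.5738
prox(5.5303) = sign(5.5303)*max(|5.5303| - 4.76, 0) = 0.7703
prox(3.0993) = sign(3.0993)*max(|3.0993| - 4.76, 0) = 0.0
prox(-5.0318) = sign(-5.0318)*max(|-5.0318| - 4.76, 0) = -0.2718
prox(x) = [-3.5738, 0.7703, 0.0, -0.2718]
||prox(x)||_1 = 3.5738 + 0.7703 + 0.0 + 0.2718 = 4.6159


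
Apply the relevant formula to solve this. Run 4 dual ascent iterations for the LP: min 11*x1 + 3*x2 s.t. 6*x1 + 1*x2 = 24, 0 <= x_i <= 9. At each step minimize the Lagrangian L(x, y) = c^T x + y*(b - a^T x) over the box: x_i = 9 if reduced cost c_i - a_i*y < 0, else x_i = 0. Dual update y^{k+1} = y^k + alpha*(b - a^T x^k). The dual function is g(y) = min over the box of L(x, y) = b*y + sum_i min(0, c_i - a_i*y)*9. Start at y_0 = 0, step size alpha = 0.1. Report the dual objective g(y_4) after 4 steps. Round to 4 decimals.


Dual ascent for LP: min 11*x1 + 3*x2, 6*x1 + 1*x2 = 24, 0 <= x_i <= 9
Step 1: y^k = 0.0, reduced costs: (11.0, 3.0)
  x^k = (0.0, 0.0), subgradient = b - a^T x = 24.0
  y^{k+1} = 0.0 + 0.1*24.0 = 2.4
Step 2: y^k = 2.4, reduced costs: (-3.4, 0.6)
  x^k = (9.0, 0.0), subgradient = b - a^T x = -30.0
  y^{k+1} = 2.4 + 0.1*-30.0 = -0.6
Step 3: y^k = -0.6, reduced costs: (14.6, 3.6)
  x^k = (0.0, 0.0), subgradient = b - a^T x = 24.0
  y^{k+1} = -0.6 + 0.1*24.0 = 1.8
Step 4: y^k = 1.8, reduced costs: (0.2, 1.2)
  x^k = (0.0, 0.0), subgradient = b - a^T x = 24.0
  y^{k+1} = 1.8 + 0.1*24.0 = 4.2
Dual objective at y_4 = 4.2: reduced costs (-14.2, -1.2), box minimizer x = (9.0, 9.0)
g(y_4) = b*y + (c1 - a1*y)*x1 + (c2 - a2*y)*x2 = 24*4.2 + (-14.2)*9.0 + (-1.2)*9.0 = 100.8 - 127.8 - 10.8 = -37.8


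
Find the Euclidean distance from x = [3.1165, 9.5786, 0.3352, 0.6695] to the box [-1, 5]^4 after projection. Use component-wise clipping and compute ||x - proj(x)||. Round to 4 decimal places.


Project each component onto [-1, 5].
clip(3.1165) = 3.1165, clip(9.5786) = 5.0, clip(0.3352) = 0.3352, clip(0.6695) = 0.6695
Projection = [3.1165, 5.0, 0.3352, 0.6695]
Squared diffs: [0.0, 20.9636, 0.0, 0.0]
Distance = sqrt(20.9636) = 4.5786


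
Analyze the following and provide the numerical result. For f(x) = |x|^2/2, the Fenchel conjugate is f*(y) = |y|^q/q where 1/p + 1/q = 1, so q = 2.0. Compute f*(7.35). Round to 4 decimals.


The conjugate exponent q satisfies 1/p + 1/q = 1.
p = 2, so q = 2/(2 - 1) = 2.0
|y|^q = 7.35^2.0 = 54.0225
f*(7.35) = 54.0225 / 2.0 = 27.0113


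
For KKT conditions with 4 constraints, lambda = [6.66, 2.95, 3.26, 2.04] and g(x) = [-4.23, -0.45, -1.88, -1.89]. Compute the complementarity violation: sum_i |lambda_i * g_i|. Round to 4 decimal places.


KKT complementary slackness check:
lambda_1 * g_1 = 6.66 * -4.23 = -28.1718
lambda_2 * g_2 = 2.95 * -0.45 = -1.3275
lambda_3 * g_3 = 3.26 * -1.88 = -6.1288
lambda_4 * g_4 = 2.04 * -1.89 = -3.8556
Total violation = 28.1718 + 1.3275 + 6.1288 + 3.8556 = 39.4837


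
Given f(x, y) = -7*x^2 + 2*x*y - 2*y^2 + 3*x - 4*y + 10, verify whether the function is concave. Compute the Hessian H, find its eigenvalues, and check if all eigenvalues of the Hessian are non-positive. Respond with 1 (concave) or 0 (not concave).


The Hessian of f(x,y) = -7*x^2 + 2*x*y - 2*y^2 + 3*x - 4*y + 10 is:
H = [[-14, 2], [2, -4]]
Trace = -14 - 4 = -18
Determinant = -14*-4 - (2)^2 = 52
Discriminant = (-18)^2 - 4*52 = 116.0
Eigenvalues: lambda_1 = -14.3852, lambda_2 = -3.6148
The function is concave.

1


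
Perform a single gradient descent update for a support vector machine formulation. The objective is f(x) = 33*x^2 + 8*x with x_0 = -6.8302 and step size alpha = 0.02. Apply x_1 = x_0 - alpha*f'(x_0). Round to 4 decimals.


We compute the gradient at x_0 and apply the update.
f'(x) = 66*x + 8
f'(-6.8302) = 66*-6.8302 + 8 = -442.7932
x_1 = -6.8302 - 0.02*-442.7932 = 2.0257


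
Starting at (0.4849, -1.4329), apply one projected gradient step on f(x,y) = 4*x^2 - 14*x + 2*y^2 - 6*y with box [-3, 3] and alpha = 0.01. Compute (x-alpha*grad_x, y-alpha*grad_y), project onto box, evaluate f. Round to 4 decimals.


Step 1: Compute gradient at (0.4849, -1.4329).
grad_x = 2*4*0.4849 - 14 = -10.1208
grad_y = 2*2*-1.4329 - 6 = -11.7316
Step 2: Gradient step.
x_raw = 0.4849 - 0.01*-10.1208 = 0.5861
y_raw = -1.4329 - 0.01*-11.7316 = -1.3156
Step 3: Project onto [-3, 3].
x_proj = clip(0.5861) = 0.5861
y_proj = clip(-1.3156) = -1.3156
Step 4: Evaluate f.
f(0.5861, -1.3156) = 4.5236


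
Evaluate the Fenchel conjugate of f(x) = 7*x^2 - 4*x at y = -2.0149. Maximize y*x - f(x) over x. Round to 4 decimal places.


f*(y) = sup_x {y*x - a*x^2 - b*x} = sup_x {(y-b)*x - a*x^2}
FOC: (y - b) - 2a*x = 0 => x* = (y - b)/(2a)
x* = (-2.0149 + 4)/(2*7) = 0.1418
f*(-2.0149) = (y-b)^2/(4a) = (-2.0149 + 4)^2/(4*7)
= 3.9406/28 = 0.1407


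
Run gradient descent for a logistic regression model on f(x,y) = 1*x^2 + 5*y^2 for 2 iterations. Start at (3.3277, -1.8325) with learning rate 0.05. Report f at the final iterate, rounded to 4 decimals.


Gradient descent on f(x,y) = 1*x^2 + 5*y^2.
Starting point: (3.3277, -1.8325), alpha = 0.05
Step 1: grad_x = 2*1*3.3277 = 6.6554, grad_y = 2*5*-1.8325 = -18.325
  x_1 = 3.3277 - 0.05*6.6554 = 2.9949
  y_1 = -1.8325 - 0.05*-18.325 = -0.9163
Step 2: grad_x = 2*1*2.9949 = 5.9899, grad_y = 2*5*-0.9163 = -9.1625
  x_2 = 2.9949 - 0.05*5.9899 = 2.6954
  y_2 = -0.9163 - 0.05*-9.1625 = -0.4581
f(2.6954, -0.4581) = 1*2.6954^2 + 5*(-0.4581)^2 = 8.3148


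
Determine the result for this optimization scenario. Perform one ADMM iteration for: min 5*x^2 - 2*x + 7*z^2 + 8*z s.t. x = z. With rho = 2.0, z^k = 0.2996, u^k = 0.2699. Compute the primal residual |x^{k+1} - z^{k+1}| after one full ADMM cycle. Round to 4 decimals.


ADMM iteration with rho = 2.0, z^k = 0.2996, u^k = 0.2699
Step 1: x-update.
Minimize 5*x^2 - 2*x + (2.0/2)*(x - 0.2996 + 0.2699)^2
FOC: (2*5 + 2.0)*x = 2 + 2.0*(0.2996 - 0.2699)
x^{k+1} = 0.1716
Step 2: z-update.
Minimize 7*z^2 + 8*z + (2.0/2)*(0.1716 - z + 0.2699)^2
FOC: (2*7 + 2.0)*z = -8 + 2.0*(0.1716 + 0.2699)
z^{k+1} = -0.4448
Step 3: u-update.
u^{k+1} = 0.2699 + 0.1716 + 0.4448 = 0.8863
Step 4: Primal residual = |0.1716 + 0.4448| = 0.6164


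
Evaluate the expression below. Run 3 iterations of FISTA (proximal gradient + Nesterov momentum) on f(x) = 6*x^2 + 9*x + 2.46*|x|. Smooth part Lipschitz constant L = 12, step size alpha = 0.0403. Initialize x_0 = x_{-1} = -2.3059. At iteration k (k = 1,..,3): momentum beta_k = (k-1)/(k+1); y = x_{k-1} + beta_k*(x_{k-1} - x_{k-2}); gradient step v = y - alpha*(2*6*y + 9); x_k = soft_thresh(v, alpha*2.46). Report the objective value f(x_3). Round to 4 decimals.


FISTA on f(x) = 6*x^2 + 9*x + 2.46*|x|
L = 12, alpha = 0.0403
Iteration 1: beta = 0.0, y = -2.3059 + 0.0*(-2.3059 + 2.3059) = -2.3059
  grad(y) = -18.6708, v = y - alpha*grad = -1.5535
  prox(v) = soft_thresh(-1.5535, 0.0991) = -1.4543
Iteration 2: beta = 0.3333, y = -1.4543 + 0.3333*(-1.4543 + 2.3059) = -1.1705
  grad(y) = -5.0457, v = y - alpha*grad = -0.9671
  prox(v) = soft_thresh(-0.9671, 0.0991) = -0.868
Iteration 3: beta = 0.5, y = -0.868 + 0.5*(-0.868 + 1.4543) = -0.5748
  grad(y) = 2.1021, v = y - alpha*grad = -0.6595
  prox(v) = soft_thresh(-0.6595, 0.0991) = -0.5604
f(x_3) = 6*(-0.5604)^2 + 9*(-0.5604) + 2.46*|-0.5604| = -1.7807


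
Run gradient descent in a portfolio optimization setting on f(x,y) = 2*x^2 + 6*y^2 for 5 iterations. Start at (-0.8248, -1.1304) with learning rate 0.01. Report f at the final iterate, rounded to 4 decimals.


Gradient descent on f(x,y) = 2*x^2 + 6*y^2.
Starting point: (-0.8248, -1.1304), alpha = 0.01
Step 1: grad_x = 2*2*-0.8248 = -3.2992, grad_y = 2*6*-1.1304 = -13.5648
  x_1 = -0.8248 - 0.01*-3.2992 = -0.7918
  y_1 = -1.1304 - 0.01*-13.5648 = -0.9948
Step 2: grad_x = 2*2*-0.7918 = -3.1672, grad_y = 2*6*-0.9948 = -11.937
  x_2 = -0.7918 - 0.01*-3.1672 = -0.7601
  y_2 = -0.9948 - 0.01*-11.937 = -0.8754
Step 3: grad_x = 2*2*-0.7601 = -3.0405, grad_y = 2*6*-0.8754 = -10.5046
  x_3 = -0.7601 - 0.01*-3.0405 = -0.7297
  y_3 = -0.8754 - 0.01*-10.5046 = -0.7703
Step 4: grad_x = 2*2*-0.7297 = -2.9189, grad_y = 2*6*-0.7703 = -9.244
  x_4 = -0.7297 - 0.01*-2.9189 = -0.7005
  y_4 = -0.7703 - 0.01*-9.244 = -0.6779
Step 5: grad_x = 2*2*-0.7005 = -2.8022, grad_y = 2*6*-0.6779 = -8.1347
  x_5 = -0.7005 - 0.01*-2.8022 = -0.6725
  y_5 = -0.6779 - 0.01*-8.1347 = -0.5965
f(-0.6725, -0.5965) = 2*(-0.6725)^2 + 6*(-0.5965)^2 = 3.0398


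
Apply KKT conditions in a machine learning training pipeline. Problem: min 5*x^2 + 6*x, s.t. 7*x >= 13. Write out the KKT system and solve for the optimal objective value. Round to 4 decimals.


Step 1: Try lambda = 0 (constraint inactive).
x_unc = -6/(2*5) = -0.6
Check: 7*-0.6 = -4.2 < 13 -- violated!
Step 2: Constraint must be active: 7*x = 13
x* = 13/7 = 1.8571 (rounded; the exact value 13/7 is used below)
lambda = (2*5*(13/7) + 6)/7 = 3.5102
Step 3: Compute optimal value.
f(x*) = 5*(13/7)^2 + 6*(13/7) = 28.3878


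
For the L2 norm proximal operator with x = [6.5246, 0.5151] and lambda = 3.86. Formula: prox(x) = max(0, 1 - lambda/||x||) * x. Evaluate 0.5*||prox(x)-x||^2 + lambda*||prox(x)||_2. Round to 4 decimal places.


Step 1: Compute ||x||.
||x|| = 6.5449
Step 2: Compute scaling factor.
scale = max(0, 1 - 3.86/6.5449) = 0.4102
Step 3: prox(x) = [2.6766, 0.2113]
||prox(x)|| = 2.6849
Step 4: Proximal objective.
0.5*||prox-x||^2 = 7.4498
lambda*||prox|| = 10.3637
Total = 17.8135


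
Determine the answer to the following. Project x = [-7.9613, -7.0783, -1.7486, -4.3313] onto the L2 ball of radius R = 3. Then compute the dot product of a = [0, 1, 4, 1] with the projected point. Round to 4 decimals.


Step 1: Compute ||x|| (intermediates to 6 decimals).
||x|| = sqrt((-7.9613)^2 + (-7.0783)^2 + (-1.7486)^2 + (-4.3313)^2) = 11.631956
Step 2: Project.
Since ||x|| > R, scale = R/||x|| = 3/11.631956 = 0.25791, proj(x) = scale * x
proj(x) = [-2.053299, -1.825564, -0.450981, -1.117086]
Step 3: Dot product.
a^T * proj(x) = 0*(-2.053299) + 1*(-1.825564) + 4*(-0.450981) + 1*(-1.117086) = -4.7466


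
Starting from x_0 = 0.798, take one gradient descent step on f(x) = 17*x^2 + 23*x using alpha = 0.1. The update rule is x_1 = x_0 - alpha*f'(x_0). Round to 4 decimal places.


We compute the gradient at x_0 and apply the update.
f'(x) = 34*x + 23
f'(0.798) = 34*0.798 + 23 = 50.132
x_1 = 0.798 - 0.1*50.132 = -4.2152


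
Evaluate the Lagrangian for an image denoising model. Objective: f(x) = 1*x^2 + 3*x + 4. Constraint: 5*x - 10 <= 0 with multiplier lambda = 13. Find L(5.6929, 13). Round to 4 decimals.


Step 1: Evaluate f(x).
f(5.6929) = 1*5.6929^2 + 3*5.6929 + 4 = 53.4878
Step 2: Evaluate g(x).
g(5.6929) = 5*5.6929 - 10 = 18.4645
Step 3: Compute Lagrangian.
L = 53.4878 + 13*18.4645 = 293.5263


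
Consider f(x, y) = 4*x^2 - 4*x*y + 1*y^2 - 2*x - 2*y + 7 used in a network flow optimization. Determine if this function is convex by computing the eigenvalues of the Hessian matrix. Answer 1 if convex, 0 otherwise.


The Hessian of f(x,y) = 4*x^2 - 4*x*y + 1*y^2 - 2*x - 2*y + 7 is:
H = [[8, -4], [-4, 2]]
Trace = 8 + 2 = 10
Determinant = 8*2 - (-4)^2 = 0
Discriminant = (10)^2 - 4*0 = 100.0
Eigenvalues: lambda_1 = 0.0, lambda_2 = 10.0
The function is convex.

1


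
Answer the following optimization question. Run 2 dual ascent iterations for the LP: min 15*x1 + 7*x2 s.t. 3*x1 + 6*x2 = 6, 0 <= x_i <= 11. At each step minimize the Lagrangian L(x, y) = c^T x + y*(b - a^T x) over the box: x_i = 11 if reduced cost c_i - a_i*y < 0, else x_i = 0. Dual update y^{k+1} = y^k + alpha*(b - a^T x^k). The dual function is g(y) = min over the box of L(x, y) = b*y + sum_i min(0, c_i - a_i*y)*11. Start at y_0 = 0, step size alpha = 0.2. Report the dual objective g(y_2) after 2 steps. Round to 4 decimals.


Dual ascent for LP: min 15*x1 + 7*x2, 3*x1 + 6*x2 = 6, 0 <= x_i <= 11
Step 1: y^k = 0.0, reduced costs: (15.0, 7.0)
  x^k = (0.0, 0.0), subgradient = b - a^T x = 6.0
  y^{k+1} = 0.0 + 0.2*6.0 = 1.2
Step 2: y^k = 1.2, reduced costs: (11.4, -0.2)
  x^k = (0.0, 11.0), subgradient = b - a^T x = -60.0
  y^{k+1} = 1.2 + 0.2*-60.0 = -10.8
Dual objective at y_2 = -10.8: reduced costs (47.4, 71.8), box minimizer x = (0.0, 0.0)
g(y_2) = b*y + (c1 - a1*y)*x1 + (c2 - a2*y)*x2 = 6*(-10.8) + 47.4*0.0 + 71.8*0.0 = -64.8 + 0.0 + 0.0 = -64.8


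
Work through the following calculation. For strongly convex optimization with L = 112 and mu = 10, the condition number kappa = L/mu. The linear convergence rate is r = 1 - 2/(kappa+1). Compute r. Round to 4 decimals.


Step 1: Compute the condition number.
kappa = L/mu = 112/10 = 11.2
Step 2: Compute the convergence rate.
r = 1 - 2/(kappa + 1) = 1 - 2*mu/(L + mu) = (L - mu)/(L + mu) = 102/122 = 0.8361


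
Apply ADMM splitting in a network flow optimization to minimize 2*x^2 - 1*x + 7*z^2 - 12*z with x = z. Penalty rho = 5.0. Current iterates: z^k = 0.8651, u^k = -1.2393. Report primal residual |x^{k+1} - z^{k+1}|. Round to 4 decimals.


ADMM iteration with rho = 5.0, z^k = 0.8651, u^k = -1.2393
Step 1: x-update.
Minimize 2*x^2 - 1*x + (5.0/2)*(x - 0.8651 - 1.2393)^2
FOC: (2*2 + 5.0)*x = 1 + 5.0*(0.8651 + 1.2393)
x^{k+1} = 1.2802
Step 2: z-update.
Minimize 7*z^2 - 12*z + (5.0/2)*(1.2802 - z - 1.2393)^2
FOC: (2*7 + 5.0)*z = 12 + 5.0*(1.2802 - 1.2393)
z^{k+1} = 0.6423
Step 3: u-update.
u^{k+1} = -1.2393 + 1.2802 - 0.6423 = -0.6014
Step 4: Primal residual = |1.2802 - 0.6423| = 0.6379


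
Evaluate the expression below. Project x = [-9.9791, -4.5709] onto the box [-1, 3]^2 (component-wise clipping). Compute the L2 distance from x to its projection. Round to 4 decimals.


Project each component onto [-1, 3].
clip(-9.9791) = -1.0, clip(-4.5709) = -1.0
Projection = [-1.0, -1.0]
Squared diffs: [80.6242, 12.7513]
Distance = sqrt(93.3755) = 9.6631


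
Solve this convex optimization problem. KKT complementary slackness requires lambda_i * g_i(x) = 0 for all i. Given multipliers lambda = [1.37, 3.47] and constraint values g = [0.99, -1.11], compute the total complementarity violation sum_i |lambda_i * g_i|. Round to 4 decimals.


KKT complementary slackness check:
lambda_1 * g_1 = 1.37 * 0.99 = 1.3563
lambda_2 * g_2 = 3.47 * -1.11 = -3.8517
Total violation = 1.3563 + 3.8517 = 5.208


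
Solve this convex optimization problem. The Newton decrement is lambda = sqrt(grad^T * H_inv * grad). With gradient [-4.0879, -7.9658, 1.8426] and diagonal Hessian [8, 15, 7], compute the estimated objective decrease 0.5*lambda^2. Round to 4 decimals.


Step 1: H is diagonal, so H^(-1) * g = [-0.511, -0.5311, 0.2632].
Step 2: g^T H^(-1) g = sum_i g_i^2 / H_ii
  = (-4.0879)^2/8 + (-7.9658)^2/15 + (1.8426)^2/7
  = 2.0889 + 4.2303 + 0.485 = 6.8042
Step 3: Objective decrease = 0.5 * g^T H^(-1) g = 3.4021


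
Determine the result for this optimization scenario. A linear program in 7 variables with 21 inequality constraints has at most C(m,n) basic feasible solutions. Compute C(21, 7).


Each vertex corresponds to some choice of n active constraints out of m, so the number of vertices is at most C(m, n) = m! / (n!(m-n)!).
m = 21, n = 7
Numerator: 21 * 20 * 19 * 18 * 17 * 16 * 15
Denominator: 7! = 5040
C(21, 7) = 116280


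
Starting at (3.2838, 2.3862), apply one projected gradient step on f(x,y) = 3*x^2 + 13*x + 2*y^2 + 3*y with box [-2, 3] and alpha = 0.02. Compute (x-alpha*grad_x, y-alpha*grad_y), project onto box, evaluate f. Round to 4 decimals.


Step 1: Compute gradient at (3.2838, 2.3862).
grad_x = 2*3*3.2838 + 13 = 32.7028
grad_y = 2*2*2.3862 + 3 = 12.5448
Step 2: Gradient step.
x_raw = 3.2838 - 0.02*32.7028 = 2.6297
y_raw = 2.3862 - 0.02*12.5448 = 2.1353
Step 3: Project onto [-2, 3].
x_proj = clip(2.6297) = 2.6297
y_proj = clip(2.1353) = 2.1353
Step 4: Evaluate f.
f(2.6297, 2.1353) = 70.4583


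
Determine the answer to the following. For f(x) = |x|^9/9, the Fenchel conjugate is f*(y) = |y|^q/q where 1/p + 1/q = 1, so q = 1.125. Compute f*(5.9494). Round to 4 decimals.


The conjugate exponent q satisfies 1/p + 1/q = 1.
p = 9, so q = 9/(9 - 1) = 1.125
|y|^q = 5.9494^1.125 = 7.435
f*(5.9494) = 7.435 / 1.125 = 6.6089


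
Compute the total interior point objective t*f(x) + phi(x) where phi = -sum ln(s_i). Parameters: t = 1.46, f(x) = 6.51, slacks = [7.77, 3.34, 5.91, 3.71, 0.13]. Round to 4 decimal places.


Step 1: Compute log-barrier.
ln values: [2.0503, 1.206, 1.7766, 1.311, -2.0402]
phi = -(2.0503 + 1.206 + 1.7766 + 1.311 - 2.0402) = -4.3037
Step 2: Compute augmented objective.
t*f(x) = 1.46*6.51 = 9.5046
Total = 9.5046 - 4.3037 = 5.2009


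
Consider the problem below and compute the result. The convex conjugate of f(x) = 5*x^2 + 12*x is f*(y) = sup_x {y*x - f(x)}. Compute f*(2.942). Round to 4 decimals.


f*(y) = sup_x {y*x - a*x^2 - b*x} = sup_x {(y-b)*x - a*x^2}
FOC: (y - b) - 2a*x = 0 => x* = (y - b)/(2a)
x* = (2.942 - 12)/(2*5) = -0.9058
f*(2.942) = (y-b)^2/(4a) = (2.942 - 12)^2/(4*5)
= 82.0474/20 = 4.1024


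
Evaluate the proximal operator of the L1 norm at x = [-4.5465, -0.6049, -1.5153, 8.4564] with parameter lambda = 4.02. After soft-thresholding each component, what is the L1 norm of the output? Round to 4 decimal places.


Soft-thresholding with lambda = 4.02:
prox(-4.5465) = sign(-4.5465)*max(|-4.5465| - 4.02, 0) = -0.5265
prox(-0.6049) = sign(-0.6049)*max(|-0.6049| - 4.02, 0) = 0.0
prox(-1.5153) = sign(-1.5153)*max(|-1.5153| - 4.02, 0) = 0.0
prox(8.4564) = sign(8.4564)*max(|8.4564| - 4.02, 0) = 4.4364
prox(x) = [-0.5265, 0.0, 0.0, 4.4364]
||prox(x)||_1 = 0.5265 + 0.0 + 0.0 + 4.4364 = 4.9629


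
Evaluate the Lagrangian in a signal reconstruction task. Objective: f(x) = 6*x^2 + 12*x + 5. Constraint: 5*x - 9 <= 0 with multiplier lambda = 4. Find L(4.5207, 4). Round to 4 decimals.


Step 1: Evaluate f(x).
f(4.5207) = 6*4.5207^2 + 12*4.5207 + 5 = 181.8688
Step 2: Evaluate g(x).
g(4.5207) = 5*4.5207 - 9 = 13.6035
Step 3: Compute Lagrangian.
L = 181.8688 + 4*13.6035 = 236.2828


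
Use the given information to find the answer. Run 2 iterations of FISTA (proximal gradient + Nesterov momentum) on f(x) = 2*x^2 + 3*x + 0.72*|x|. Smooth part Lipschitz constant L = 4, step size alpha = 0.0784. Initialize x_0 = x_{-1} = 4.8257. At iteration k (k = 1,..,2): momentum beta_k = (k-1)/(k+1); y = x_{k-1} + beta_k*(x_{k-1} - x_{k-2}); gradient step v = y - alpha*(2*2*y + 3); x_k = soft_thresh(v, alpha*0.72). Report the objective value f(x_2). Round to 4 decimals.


FISTA on f(x) = 2*x^2 + 3*x + 0.72*|x|
L = 4, alpha = 0.0784
Iteration 1: beta = 0.0, y = 4.8257 + 0.0*(4.8257 - 4.8257) = 4.8257
  grad(y) = 22.3028, v = y - alpha*grad = 3.0772
  prox(v) = soft_thresh(3.0772, 0.0564) = 3.0207
Iteration 2: beta = 0.3333, y = 3.0207 + 0.3333*(3.0207 - 4.8257) = 2.419
  grad(y) = 12.6762, v = y - alpha*grad = 1.4252
  prox(v) = soft_thresh(1.4252, 0.0564) = 1.3688
f(x_2) = 2*1.3688^2 + 3*1.3688 + 0.72*|1.3688| = 8.8391


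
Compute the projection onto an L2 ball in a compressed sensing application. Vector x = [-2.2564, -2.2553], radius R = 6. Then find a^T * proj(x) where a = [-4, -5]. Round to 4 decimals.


Step 1: Compute ||x|| (intermediates to 6 decimals).
||x|| = sqrt((-2.2564)^2 + (-2.2553)^2) = 3.190254
Step 2: Project.
Since ||x|| <= R, proj = x (no scaling needed).
proj(x) = [-2.2564, -2.2553]
Step 3: Dot product.
a^T * proj(x) = -4*(-2.2564) - 5*(-2.2553) = 20.3021


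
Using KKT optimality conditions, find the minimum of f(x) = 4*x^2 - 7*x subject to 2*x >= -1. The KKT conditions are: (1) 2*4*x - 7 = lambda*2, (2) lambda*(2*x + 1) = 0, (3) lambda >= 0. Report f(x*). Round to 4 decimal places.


Step 1: Try lambda = 0 (constraint inactive).
Stationarity: 2*4*x - 7 = 0
x* = 7/(2*4) = 0.875
Check constraint: 2*0.875 = 1.75 >= -1 -- satisfied.
Step 2: Compute optimal value.
f(x*) = 4*0.875^2 - 7*0.875 = -3.0625
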